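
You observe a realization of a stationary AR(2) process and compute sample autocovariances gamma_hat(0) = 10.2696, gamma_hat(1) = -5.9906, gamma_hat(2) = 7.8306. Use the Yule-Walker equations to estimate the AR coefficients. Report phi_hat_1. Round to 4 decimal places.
\hat\phi_{1} = -0.2100

The Yule-Walker equations for an AR(p) process read, in matrix form,
  Gamma_p phi = r_p,   with   (Gamma_p)_{ij} = gamma(|i - j|),
                       (r_p)_i = gamma(i),   i,j = 1..p.
Substitute the sample gammas (Toeplitz matrix and right-hand side of size 2):
  Gamma_p = [[10.2696, -5.9906], [-5.9906, 10.2696]]
  r_p     = [-5.9906, 7.8306]
Written out:
  10.2696 phi_1 - 5.9906 phi_2 = -5.9906
  -5.9906 phi_1 + 10.2696 phi_2 = 7.8306
Solve by Cramer's rule:
  det = gamma(0)^2 - gamma(1)^2 = (10.2696)^2 - (-5.9906)^2 = 105.46468416 - 35.88728836 = 69.5773958
  phi_hat_1 = [gamma(1) gamma(0) - gamma(1) gamma(2)] / det = [(-5.9906)(10.2696) - (-5.9906)(7.8306)] / 69.5773958 = -14.6110734 / 69.5773958 = -0.21
  phi_hat_2 = [gamma(0) gamma(2) - gamma(1)^2] / det = [(10.2696)(7.8306) - (-5.9906)^2] / 69.5773958 = 44.5298414 / 69.5773958 = 0.64
So phi_hat = [-0.2100, 0.6400].
Therefore phi_hat_1 = -0.2100.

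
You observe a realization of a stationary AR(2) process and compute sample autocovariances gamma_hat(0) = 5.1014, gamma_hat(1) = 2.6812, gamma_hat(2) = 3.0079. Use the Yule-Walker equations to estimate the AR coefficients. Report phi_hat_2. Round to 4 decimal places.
\hat\phi_{2} = 0.4330

The Yule-Walker equations for an AR(p) process read, in matrix form,
  Gamma_p phi = r_p,   with   (Gamma_p)_{ij} = gamma(|i - j|),
                       (r_p)_i = gamma(i),   i,j = 1..p.
Substitute the sample gammas (Toeplitz matrix and right-hand side of size 2):
  Gamma_p = [[5.1014, 2.6812], [2.6812, 5.1014]]
  r_p     = [2.6812, 3.0079]
Written out:
  5.1014 phi_1 + 2.6812 phi_2 = 2.6812
  2.6812 phi_1 + 5.1014 phi_2 = 3.0079
Solve by Cramer's rule:
  det = gamma(0)^2 - gamma(1)^2 = (5.1014)^2 - (2.6812)^2 = 26.02428196 - 7.18883344 = 18.83544852
  phi_hat_1 = [gamma(1) gamma(0) - gamma(1) gamma(2)] / det = [(2.6812)(5.1014) - (2.6812)(3.0079)] / 18.83544852 = 5.6130922 / 18.83544852 = 0.298
  phi_hat_2 = [gamma(0) gamma(2) - gamma(1)^2] / det = [(5.1014)(3.0079) - (2.6812)^2] / 18.83544852 = 8.15566762 / 18.83544852 = 0.433
So phi_hat = [0.2980, 0.4330].
Therefore phi_hat_2 = 0.4330.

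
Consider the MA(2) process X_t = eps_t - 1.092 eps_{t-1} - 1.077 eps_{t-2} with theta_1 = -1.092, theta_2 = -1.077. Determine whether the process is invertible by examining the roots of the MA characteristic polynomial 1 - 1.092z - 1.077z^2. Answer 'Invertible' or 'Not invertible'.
\text{Not invertible}

The MA(q) characteristic polynomial is P(z) = 1 - 1.092z - 1.077z^2.
Invertibility requires all roots to lie outside the unit circle, i.e. |z| > 1 for every root.
Set 1 + (-1.092) z + (-1.077) z^2 = 0, i.e. a z^2 + b z + c = 0 with a = -1.077, b = -1.092, c = 1.
Discriminant D = b^2 - 4ac = (-1.092)^2 - 4*(-1.077)*1 = 1.192464 - (-4.308) = 5.500464.
D >= 0, so the roots are real: z = (-b +/- sqrt(D)) / (2a) = (1.092 +/- 2.345307) / (-2.154).
  z_1 = (1.092 + 2.345307) / (-2.154) = -1.5958,   |z_1| = 1.5958.
  z_2 = (1.092 - 2.345307) / (-2.154) = 0.5819,   |z_2| = 0.5819.
Moduli of all roots: 1.5958, 0.5819.
All moduli strictly greater than 1? No.
Verdict: Not invertible.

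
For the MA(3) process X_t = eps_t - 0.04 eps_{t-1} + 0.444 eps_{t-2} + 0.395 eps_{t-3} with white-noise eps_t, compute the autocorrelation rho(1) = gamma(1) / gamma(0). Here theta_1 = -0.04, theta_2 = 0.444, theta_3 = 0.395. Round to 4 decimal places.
\rho(1) = 0.0868

For an MA(q) process with theta_0 = 1, the autocovariance is
  gamma(k) = sigma^2 * sum_{i=0..q-k} theta_i * theta_{i+k},
and rho(k) = gamma(k) / gamma(0). Sigma^2 cancels.
  numerator   = (1)*(-0.04) + (-0.04)*(0.444) + (0.444)*(0.395) = 0.11762.
  denominator = (1)^2 + (-0.04)^2 + (0.444)^2 + (0.395)^2 = 1.354761.
  rho(1) = 0.11762 / 1.354761 = 0.0868.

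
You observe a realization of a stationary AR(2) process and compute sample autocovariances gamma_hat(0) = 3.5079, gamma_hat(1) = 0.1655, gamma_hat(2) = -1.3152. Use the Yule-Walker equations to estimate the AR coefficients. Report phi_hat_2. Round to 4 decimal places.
\hat\phi_{2} = -0.3780

The Yule-Walker equations for an AR(p) process read, in matrix form,
  Gamma_p phi = r_p,   with   (Gamma_p)_{ij} = gamma(|i - j|),
                       (r_p)_i = gamma(i),   i,j = 1..p.
Substitute the sample gammas (Toeplitz matrix and right-hand side of size 2):
  Gamma_p = [[3.5079, 0.1655], [0.1655, 3.5079]]
  r_p     = [0.1655, -1.3152]
Written out:
  3.5079 phi_1 + 0.1655 phi_2 = 0.1655
  0.1655 phi_1 + 3.5079 phi_2 = -1.3152
Solve by Cramer's rule:
  det = gamma(0)^2 - gamma(1)^2 = (3.5079)^2 - (0.1655)^2 = 12.30536241 - 0.02739025 = 12.27797216
  phi_hat_1 = [gamma(1) gamma(0) - gamma(1) gamma(2)] / det = [(0.1655)(3.5079) - (0.1655)(-1.3152)] / 12.27797216 = 0.79822305 / 12.27797216 = 0.065
  phi_hat_2 = [gamma(0) gamma(2) - gamma(1)^2] / det = [(3.5079)(-1.3152) - (0.1655)^2] / 12.27797216 = -4.64098033 / 12.27797216 = -0.378
So phi_hat = [0.0650, -0.3780].
Therefore phi_hat_2 = -0.3780.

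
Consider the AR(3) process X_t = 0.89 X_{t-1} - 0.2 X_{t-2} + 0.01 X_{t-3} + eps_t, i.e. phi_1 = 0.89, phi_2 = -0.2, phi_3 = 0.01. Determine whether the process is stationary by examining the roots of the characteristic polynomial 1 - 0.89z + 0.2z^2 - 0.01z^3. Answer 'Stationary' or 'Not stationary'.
\text{Stationary}

The AR(p) characteristic polynomial is P(z) = 1 - 0.89z + 0.2z^2 - 0.01z^3.
Stationarity requires all roots to lie outside the unit circle, i.e. |z| > 1 for every root.
Degree 3: look for a simple real root z0 first, then factor out (1 - z/z0) and solve the remaining quadratic.
Testing z0 = 4: P(4) = 1 + (-0.89)(4) + (0.2)(4)^2 + (-0.01)(4)^3
  = 1 + (-3.56) + (3.2) + (-0.64) = 0.  So z_0 = 4 is a root, |z_0| = 4.
Divide out the factor (1 - 0.25 z) = (1 - z/z0) (since 1/z0 = 0.25):
  P(z) = (1 - 0.25 z)(1 + (-0.64) z + (0.04) z^2)
  [check: z-coef -0.64 - (0.25) = -0.89; z^2-coef 0.04 - (0.25)(-0.64) = 0.2; z^3-coef -(0.25)(0.04) = -0.01.]
Remaining roots from the quadratic factor 1 + (-0.64) z + (0.04) z^2:
  Set 1 + (-0.64) z + (0.04) z^2 = 0, i.e. a z^2 + b z + c = 0 with a = 0.04, b = -0.64, c = 1.
  Discriminant D = b^2 - 4ac = (-0.64)^2 - 4*(0.04)*1 = 0.4096 - (0.16) = 0.2496.
  D >= 0, so the roots are real: z = (-b +/- sqrt(D)) / (2a) = (0.64 +/- 0.4996) / (0.08).
    z_1 = (0.64 + 0.4996) / (0.08) = 14.245,   |z_1| = 14.245.
    z_2 = (0.64 - 0.4996) / (0.08) = 1.755,   |z_2| = 1.755.
Moduli of all roots: 4.0000, 14.2450, 1.7550.
All moduli strictly greater than 1? Yes.
Verdict: Stationary.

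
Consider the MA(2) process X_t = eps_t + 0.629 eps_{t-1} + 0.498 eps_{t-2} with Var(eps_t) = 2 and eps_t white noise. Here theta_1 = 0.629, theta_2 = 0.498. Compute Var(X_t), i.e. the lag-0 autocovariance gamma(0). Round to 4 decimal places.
\gamma(0) = 3.2873

For an MA(q) process X_t = eps_t + sum_i theta_i eps_{t-i} with
Var(eps_t) = sigma^2, the variance is
  gamma(0) = sigma^2 * (1 + sum_i theta_i^2).
  sum_i theta_i^2 = (0.629)^2 + (0.498)^2 = 0.395641 + 0.248004 = 0.643645.
  gamma(0) = 2 * (1 + 0.643645) = 2 * 1.643645 = 3.28729, which rounds to 3.2873.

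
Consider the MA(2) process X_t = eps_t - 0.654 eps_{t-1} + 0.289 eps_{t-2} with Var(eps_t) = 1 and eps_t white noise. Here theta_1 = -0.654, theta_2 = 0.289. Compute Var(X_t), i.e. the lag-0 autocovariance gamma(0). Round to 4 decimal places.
\gamma(0) = 1.5112

For an MA(q) process X_t = eps_t + sum_i theta_i eps_{t-i} with
Var(eps_t) = sigma^2, the variance is
  gamma(0) = sigma^2 * (1 + sum_i theta_i^2).
  sum_i theta_i^2 = (-0.654)^2 + (0.289)^2 = 0.427716 + 0.083521 = 0.511237.
  gamma(0) = 1 * (1 + 0.511237) = 1 * 1.511237 = 1.511237, which rounds to 1.5112.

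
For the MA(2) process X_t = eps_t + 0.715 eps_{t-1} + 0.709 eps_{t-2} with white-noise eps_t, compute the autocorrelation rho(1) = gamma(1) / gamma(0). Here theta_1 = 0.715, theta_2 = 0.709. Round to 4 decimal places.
\rho(1) = 0.6067

For an MA(q) process with theta_0 = 1, the autocovariance is
  gamma(k) = sigma^2 * sum_{i=0..q-k} theta_i * theta_{i+k},
and rho(k) = gamma(k) / gamma(0). Sigma^2 cancels.
  numerator   = (1)*(0.715) + (0.715)*(0.709) = 1.221935.
  denominator = (1)^2 + (0.715)^2 + (0.709)^2 = 2.013906.
  rho(1) = 1.221935 / 2.013906 = 0.6067.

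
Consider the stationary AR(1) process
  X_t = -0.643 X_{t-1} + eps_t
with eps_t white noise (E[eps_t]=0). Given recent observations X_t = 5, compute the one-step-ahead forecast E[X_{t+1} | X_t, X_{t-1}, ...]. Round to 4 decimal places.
E[X_{t+1} \mid \mathcal F_t] = -3.2150

For an AR(p) model X_t = c + sum_i phi_i X_{t-i} + eps_t, the
one-step-ahead conditional mean is
  E[X_{t+1} | X_t, ...] = c + sum_i phi_i X_{t+1-i}.
Substitute known values:
  E[X_{t+1} | ...] = (-0.643) * (5)
                   = -3.2150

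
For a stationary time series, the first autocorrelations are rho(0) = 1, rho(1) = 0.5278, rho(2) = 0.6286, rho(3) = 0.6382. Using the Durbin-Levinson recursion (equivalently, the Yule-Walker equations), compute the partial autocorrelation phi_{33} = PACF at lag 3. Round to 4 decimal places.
\phi_{33} = 0.3831

The PACF at lag k is phi_{kk}, the last component of the solution
to the Yule-Walker system G_k phi = r_k where
  (G_k)_{ij} = rho(|i - j|), (r_k)_i = rho(i), i,j = 1..k.
Equivalently, Durbin-Levinson gives phi_{kk} iteratively:
  phi_{11} = rho(1)
  phi_{kk} = [rho(k) - sum_{j=1..k-1} phi_{k-1,j} rho(k-j)]
            / [1 - sum_{j=1..k-1} phi_{k-1,j} rho(j)],
  phi_{k,j} = phi_{k-1,j} - phi_{kk} phi_{k-1,k-j},  j = 1..k-1.
Step k = 1:
  phi_11 = rho(1) = 0.5278.
Step k = 2:
  phi_22 = [rho(2) - phi_11 rho(1)] / [1 - phi_11 rho(1)] = [0.6286 - (0.5278)(0.5278)] / [1 - (0.5278)(0.5278)]
         = 0.35002716 / 0.72142716 = 0.485187.
  Update: phi_21 = phi_11 - phi_22 phi_11 = 0.5278 - (0.485187)(0.5278) = 0.271718.
Step k = 3:
  phi_33 = [rho(3) - phi_21 rho(2) - phi_22 rho(1)] / [1 - phi_21 rho(1) - phi_22 rho(2)]
    numerator   = 0.6382 - (0.271718)(0.6286) - (0.485187)(0.5278) = 0.21131616
    denominator = 1 - (0.271718)(0.5278) - (0.485187)(0.6286) = 0.55159849
  phi_33 = 0.21131616 / 0.55159849 = 0.3831.
Therefore phi_{33} = 0.3831.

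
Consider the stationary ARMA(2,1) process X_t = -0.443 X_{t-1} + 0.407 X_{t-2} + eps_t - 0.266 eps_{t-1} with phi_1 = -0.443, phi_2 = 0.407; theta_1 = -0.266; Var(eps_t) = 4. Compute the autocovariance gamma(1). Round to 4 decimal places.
\gamma(1) = -13.6930

Multiply the model equation by X_{t-k} and take expectations. With theta_0 = psi_0 = 1 and psi_j the MA(infinity) weights, this gives
  gamma(k) - sum_i phi_i gamma(k-i) = c_k,
  c_k = sigma^2 * sum_{j=k..q} theta_j psi_{j-k}   (c_k = 0 for k > q),
using gamma(-m) = gamma(m).
psi-weights needed (psi_j = theta_j + sum_i phi_i psi_{j-i}):
  psi_1 = theta_1 + phi_1 = -0.266 + (-0.443) = -0.709
Right-hand sides:
  c_0 = sigma^2 (1 + theta_1 psi_1) = 4 * (1 + (-0.266)(-0.709)) = 4 * 1.188594 = 4.754376
  c_1 = sigma^2 theta_1 = 4 * (-0.266) = -1.064
  c_2 = 0
Equations for k = 0, 1, 2 (AR order 2, c_2 = 0):
  (E0) gamma(0) = phi_1 gamma(1) + phi_2 gamma(2) + c_0
  (E1) gamma(1) = phi_1 gamma(0) + phi_2 gamma(1) + c_1
  (E2) gamma(2) = phi_1 gamma(1) + phi_2 gamma(0)
From (E1): gamma(1) = A gamma(0) + B with
  A = phi_1 / (1 - phi_2) = -0.443 / 0.593 = -0.747049,   B = c_1 / (1 - phi_2) = -1.064 / 0.593 = -1.794266.
Insert (E2) into (E0): gamma(0) (1 - phi_2^2) = phi_1 (1 + phi_2) gamma(1) + c_0.
  phi_1 (1 + phi_2) = (-0.443)(1.407) = -0.623301,   1 - phi_2^2 = 0.834351.
Replace gamma(1) by A gamma(0) + B and collect gamma(0):
  gamma(0) [0.834351 - (-0.623301)(-0.747049)] = (-0.623301)(-1.794266) + 4.754376
  gamma(0) * 0.368715 = 5.872744
  gamma(0) = 5.872744 / 0.368715 = 15.927612.
  gamma(1) = A gamma(0) + B = (-0.747049)(15.927612) + (-1.794266) = -13.692971.
Therefore gamma(1) = -13.6930 (to 4 decimal places).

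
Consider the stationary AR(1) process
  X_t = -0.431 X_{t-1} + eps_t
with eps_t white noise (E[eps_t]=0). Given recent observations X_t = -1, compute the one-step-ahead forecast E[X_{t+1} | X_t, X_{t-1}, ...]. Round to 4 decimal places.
E[X_{t+1} \mid \mathcal F_t] = 0.4310

For an AR(p) model X_t = c + sum_i phi_i X_{t-i} + eps_t, the
one-step-ahead conditional mean is
  E[X_{t+1} | X_t, ...] = c + sum_i phi_i X_{t+1-i}.
Substitute known values:
  E[X_{t+1} | ...] = (-0.431) * (-1)
                   = 0.4310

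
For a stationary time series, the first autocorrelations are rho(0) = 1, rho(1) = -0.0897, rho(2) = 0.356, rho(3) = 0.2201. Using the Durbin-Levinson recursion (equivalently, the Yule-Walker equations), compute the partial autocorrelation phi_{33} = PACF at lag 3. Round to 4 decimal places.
\phi_{33} = 0.3130

The PACF at lag k is phi_{kk}, the last component of the solution
to the Yule-Walker system G_k phi = r_k where
  (G_k)_{ij} = rho(|i - j|), (r_k)_i = rho(i), i,j = 1..k.
Equivalently, Durbin-Levinson gives phi_{kk} iteratively:
  phi_{11} = rho(1)
  phi_{kk} = [rho(k) - sum_{j=1..k-1} phi_{k-1,j} rho(k-j)]
            / [1 - sum_{j=1..k-1} phi_{k-1,j} rho(j)],
  phi_{k,j} = phi_{k-1,j} - phi_{kk} phi_{k-1,k-j},  j = 1..k-1.
Step k = 1:
  phi_11 = rho(1) = -0.0897.
Step k = 2:
  phi_22 = [rho(2) - phi_11 rho(1)] / [1 - phi_11 rho(1)] = [0.356 - (-0.0897)(-0.0897)] / [1 - (-0.0897)(-0.0897)]
         = 0.34795391 / 0.99195391 = 0.350776.
  Update: phi_21 = phi_11 - phi_22 phi_11 = -0.0897 - (0.350776)(-0.0897) = -0.058235.
Step k = 3:
  phi_33 = [rho(3) - phi_21 rho(2) - phi_22 rho(1)] / [1 - phi_21 rho(1) - phi_22 rho(2)]
    numerator   = 0.2201 - (-0.058235)(0.356) - (0.350776)(-0.0897) = 0.27229642
    denominator = 1 - (-0.058235)(-0.0897) - (0.350776)(0.356) = 0.86989993
  phi_33 = 0.27229642 / 0.86989993 = 0.313.
Therefore phi_{33} = 0.3130.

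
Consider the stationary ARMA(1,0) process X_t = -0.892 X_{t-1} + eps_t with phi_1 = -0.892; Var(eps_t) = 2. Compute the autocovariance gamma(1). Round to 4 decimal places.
\gamma(1) = -8.7307

Multiply the model equation by X_{t-k} and take expectations. With theta_0 = psi_0 = 1 and psi_j the MA(infinity) weights, this gives
  gamma(k) - sum_i phi_i gamma(k-i) = c_k,
  c_k = sigma^2 * sum_{j=k..q} theta_j psi_{j-k}   (c_k = 0 for k > q),
using gamma(-m) = gamma(m).
Pure AR (q = 0): c_0 = sigma^2 = 2, c_k = 0 for k >= 1.
Equations for k = 0 and k = 1 (AR order 1):
  gamma(0) = phi_1 gamma(1) + c_0
  gamma(1) = phi_1 gamma(0) + c_1
Substituting the second into the first: gamma(0) (1 - phi_1^2) = c_0 + phi_1 c_1, so
  gamma(0) = c_0 / (1 - phi_1^2) = 2 / (1 - (-0.892)^2) = 2 / 0.204336 = 9.7878.
  gamma(1) = phi_1 gamma(0) = (-0.892)(9.7878) = -8.730718.
Therefore gamma(1) = -8.7307 (to 4 decimal places).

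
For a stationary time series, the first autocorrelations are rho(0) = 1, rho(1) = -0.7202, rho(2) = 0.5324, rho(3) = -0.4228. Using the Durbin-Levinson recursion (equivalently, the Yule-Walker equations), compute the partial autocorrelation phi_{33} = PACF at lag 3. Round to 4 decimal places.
\phi_{33} = -0.0619

The PACF at lag k is phi_{kk}, the last component of the solution
to the Yule-Walker system G_k phi = r_k where
  (G_k)_{ij} = rho(|i - j|), (r_k)_i = rho(i), i,j = 1..k.
Equivalently, Durbin-Levinson gives phi_{kk} iteratively:
  phi_{11} = rho(1)
  phi_{kk} = [rho(k) - sum_{j=1..k-1} phi_{k-1,j} rho(k-j)]
            / [1 - sum_{j=1..k-1} phi_{k-1,j} rho(j)],
  phi_{k,j} = phi_{k-1,j} - phi_{kk} phi_{k-1,k-j},  j = 1..k-1.
Step k = 1:
  phi_11 = rho(1) = -0.7202.
Step k = 2:
  phi_22 = [rho(2) - phi_11 rho(1)] / [1 - phi_11 rho(1)] = [0.5324 - (-0.7202)(-0.7202)] / [1 - (-0.7202)(-0.7202)]
         = 0.01371196 / 0.48131196 = 0.028489.
  Update: phi_21 = phi_11 - phi_22 phi_11 = -0.7202 - (0.028489)(-0.7202) = -0.699682.
Step k = 3:
  phi_33 = [rho(3) - phi_21 rho(2) - phi_22 rho(1)] / [1 - phi_21 rho(1) - phi_22 rho(2)]
    numerator   = -0.4228 - (-0.699682)(0.5324) - (0.028489)(-0.7202) = -0.0297715
    denominator = 1 - (-0.699682)(-0.7202) - (0.028489)(0.5324) = 0.48092132
  phi_33 = -0.0297715 / 0.48092132 = -0.0619.
Therefore phi_{33} = -0.0619.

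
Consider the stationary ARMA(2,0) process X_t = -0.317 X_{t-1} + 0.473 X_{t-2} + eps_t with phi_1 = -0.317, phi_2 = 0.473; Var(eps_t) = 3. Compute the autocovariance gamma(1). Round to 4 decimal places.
\gamma(1) = -3.6426

Multiply the model equation by X_{t-k} and take expectations. With theta_0 = psi_0 = 1 and psi_j the MA(infinity) weights, this gives
  gamma(k) - sum_i phi_i gamma(k-i) = c_k,
  c_k = sigma^2 * sum_{j=k..q} theta_j psi_{j-k}   (c_k = 0 for k > q),
using gamma(-m) = gamma(m).
Pure AR (q = 0): c_0 = sigma^2 = 3, c_k = 0 for k >= 1.
Equations for k = 0, 1, 2 (AR order 2, c_2 = 0):
  (E0) gamma(0) = phi_1 gamma(1) + phi_2 gamma(2) + c_0
  (E1) gamma(1) = phi_1 gamma(0) + phi_2 gamma(1) + c_1
  (E2) gamma(2) = phi_1 gamma(1) + phi_2 gamma(0)
From (E1): gamma(1) = A gamma(0) + B with
  A = phi_1 / (1 - phi_2) = -0.317 / 0.527 = -0.601518,   B = c_1 / (1 - phi_2) = 0 / 0.527 = 0.
Insert (E2) into (E0): gamma(0) (1 - phi_2^2) = phi_1 (1 + phi_2) gamma(1) + c_0.
  phi_1 (1 + phi_2) = (-0.317)(1.473) = -0.466941,   1 - phi_2^2 = 0.776271.
Replace gamma(1) by A gamma(0) + B and collect gamma(0):
  gamma(0) [0.776271 - (-0.466941)(-0.601518)] = c_0 = 3
  gamma(0) * 0.495398 = 3
  gamma(0) = 3 / 0.495398 = 6.055742.
  gamma(1) = A gamma(0) = (-0.601518)(6.055742) = -3.642638.
Therefore gamma(1) = -3.6426 (to 4 decimal places).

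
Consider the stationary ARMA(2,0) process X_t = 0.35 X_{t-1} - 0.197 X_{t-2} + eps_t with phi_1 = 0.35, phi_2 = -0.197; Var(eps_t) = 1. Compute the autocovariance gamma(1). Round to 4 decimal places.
\gamma(1) = 0.3326

Multiply the model equation by X_{t-k} and take expectations. With theta_0 = psi_0 = 1 and psi_j the MA(infinity) weights, this gives
  gamma(k) - sum_i phi_i gamma(k-i) = c_k,
  c_k = sigma^2 * sum_{j=k..q} theta_j psi_{j-k}   (c_k = 0 for k > q),
using gamma(-m) = gamma(m).
Pure AR (q = 0): c_0 = sigma^2 = 1, c_k = 0 for k >= 1.
Equations for k = 0, 1, 2 (AR order 2, c_2 = 0):
  (E0) gamma(0) = phi_1 gamma(1) + phi_2 gamma(2) + c_0
  (E1) gamma(1) = phi_1 gamma(0) + phi_2 gamma(1) + c_1
  (E2) gamma(2) = phi_1 gamma(1) + phi_2 gamma(0)
From (E1): gamma(1) = A gamma(0) + B with
  A = phi_1 / (1 - phi_2) = 0.35 / 1.197 = 0.292398,   B = c_1 / (1 - phi_2) = 0 / 1.197 = 0.
Insert (E2) into (E0): gamma(0) (1 - phi_2^2) = phi_1 (1 + phi_2) gamma(1) + c_0.
  phi_1 (1 + phi_2) = (0.35)(0.803) = 0.28105,   1 - phi_2^2 = 0.961191.
Replace gamma(1) by A gamma(0) + B and collect gamma(0):
  gamma(0) [0.961191 - (0.28105)(0.292398)] = c_0 = 1
  gamma(0) * 0.879013 = 1
  gamma(0) = 1 / 0.879013 = 1.13764.
  gamma(1) = A gamma(0) = (0.292398)(1.13764) = 0.332643.
Therefore gamma(1) = 0.3326 (to 4 decimal places).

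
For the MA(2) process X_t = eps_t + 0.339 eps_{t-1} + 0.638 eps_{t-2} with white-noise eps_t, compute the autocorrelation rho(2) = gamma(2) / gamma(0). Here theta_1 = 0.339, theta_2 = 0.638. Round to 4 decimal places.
\rho(2) = 0.4192

For an MA(q) process with theta_0 = 1, the autocovariance is
  gamma(k) = sigma^2 * sum_{i=0..q-k} theta_i * theta_{i+k},
and rho(k) = gamma(k) / gamma(0). Sigma^2 cancels.
  numerator   = (1)*(0.638) = 0.638.
  denominator = (1)^2 + (0.339)^2 + (0.638)^2 = 1.521965.
  rho(2) = 0.638 / 1.521965 = 0.4192.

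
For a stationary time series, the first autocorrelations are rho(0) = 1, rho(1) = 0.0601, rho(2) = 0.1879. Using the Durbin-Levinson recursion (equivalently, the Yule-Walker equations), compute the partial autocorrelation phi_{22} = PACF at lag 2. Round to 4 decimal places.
\phi_{22} = 0.1850

The PACF at lag k is phi_{kk}, the last component of the solution
to the Yule-Walker system G_k phi = r_k where
  (G_k)_{ij} = rho(|i - j|), (r_k)_i = rho(i), i,j = 1..k.
Equivalently, Durbin-Levinson gives phi_{kk} iteratively:
  phi_{11} = rho(1)
  phi_{kk} = [rho(k) - sum_{j=1..k-1} phi_{k-1,j} rho(k-j)]
            / [1 - sum_{j=1..k-1} phi_{k-1,j} rho(j)],
  phi_{k,j} = phi_{k-1,j} - phi_{kk} phi_{k-1,k-j},  j = 1..k-1.
Step k = 1:
  phi_11 = rho(1) = 0.0601.
Step k = 2:
  phi_22 = [rho(2) - phi_11 rho(1)] / [1 - phi_11 rho(1)] = [0.1879 - (0.0601)(0.0601)] / [1 - (0.0601)(0.0601)]
         = 0.18428799 / 0.99638799 = 0.185.
Therefore phi_{22} = 0.1850.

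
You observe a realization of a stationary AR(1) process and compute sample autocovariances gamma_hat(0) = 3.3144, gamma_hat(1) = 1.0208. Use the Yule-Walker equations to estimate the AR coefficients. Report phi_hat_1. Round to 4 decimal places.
\hat\phi_{1} = 0.3080

The Yule-Walker equations for an AR(p) process read, in matrix form,
  Gamma_p phi = r_p,   with   (Gamma_p)_{ij} = gamma(|i - j|),
                       (r_p)_i = gamma(i),   i,j = 1..p.
Substitute the sample gammas (Toeplitz matrix and right-hand side of size 1):
  Gamma_p = [[3.3144]]
  r_p     = [1.0208]
With p = 1 this is the single equation gamma(0) phi_1 = gamma(1):
  phi_hat_1 = gamma(1) / gamma(0) = 1.0208 / 3.3144 = 0.3080.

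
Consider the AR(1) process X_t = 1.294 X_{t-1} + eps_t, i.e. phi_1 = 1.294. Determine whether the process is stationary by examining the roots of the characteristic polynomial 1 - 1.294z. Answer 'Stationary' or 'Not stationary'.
\text{Not stationary}

The AR(p) characteristic polynomial is P(z) = 1 - 1.294z.
Stationarity requires all roots to lie outside the unit circle, i.e. |z| > 1 for every root.
This is linear in z: 1 + (-1.294) z = 0  =>  z = -1/(-1.294) = 0.772798,  |z| = 0.772798.
Moduli of all roots: 0.7728.
All moduli strictly greater than 1? No.
Verdict: Not stationary.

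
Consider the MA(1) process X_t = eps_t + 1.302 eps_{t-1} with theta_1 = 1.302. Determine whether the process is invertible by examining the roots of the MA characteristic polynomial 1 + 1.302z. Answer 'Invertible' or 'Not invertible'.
\text{Not invertible}

The MA(q) characteristic polynomial is P(z) = 1 + 1.302z.
Invertibility requires all roots to lie outside the unit circle, i.e. |z| > 1 for every root.
This is linear in z: 1 + (1.302) z = 0  =>  z = -1/(1.302) = -0.768049,  |z| = 0.768049.
Moduli of all roots: 0.7680.
All moduli strictly greater than 1? No.
Verdict: Not invertible.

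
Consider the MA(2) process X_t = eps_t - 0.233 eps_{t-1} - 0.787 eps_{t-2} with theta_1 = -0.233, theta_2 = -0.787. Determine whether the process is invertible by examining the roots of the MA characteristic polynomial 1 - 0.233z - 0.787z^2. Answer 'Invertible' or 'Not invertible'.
\text{Not invertible}

The MA(q) characteristic polynomial is P(z) = 1 - 0.233z - 0.787z^2.
Invertibility requires all roots to lie outside the unit circle, i.e. |z| > 1 for every root.
Set 1 + (-0.233) z + (-0.787) z^2 = 0, i.e. a z^2 + b z + c = 0 with a = -0.787, b = -0.233, c = 1.
Discriminant D = b^2 - 4ac = (-0.233)^2 - 4*(-0.787)*1 = 0.054289 - (-3.148) = 3.202289.
D >= 0, so the roots are real: z = (-b +/- sqrt(D)) / (2a) = (0.233 +/- 1.789494) / (-1.574).
  z_1 = (0.233 + 1.789494) / (-1.574) = -1.2849,   |z_1| = 1.2849.
  z_2 = (0.233 - 1.789494) / (-1.574) = 0.9889,   |z_2| = 0.9889.
Moduli of all roots: 1.2849, 0.9889.
All moduli strictly greater than 1? No.
Verdict: Not invertible.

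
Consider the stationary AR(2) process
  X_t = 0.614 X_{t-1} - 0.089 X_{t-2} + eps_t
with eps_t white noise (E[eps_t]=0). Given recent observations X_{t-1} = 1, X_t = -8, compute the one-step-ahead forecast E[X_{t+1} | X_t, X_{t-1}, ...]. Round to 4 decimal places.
E[X_{t+1} \mid \mathcal F_t] = -5.0010

For an AR(p) model X_t = c + sum_i phi_i X_{t-i} + eps_t, the
one-step-ahead conditional mean is
  E[X_{t+1} | X_t, ...] = c + sum_i phi_i X_{t+1-i}.
Substitute known values:
  E[X_{t+1} | ...] = (0.614) * (-8) + (-0.089) * (1)
                   = -5.0010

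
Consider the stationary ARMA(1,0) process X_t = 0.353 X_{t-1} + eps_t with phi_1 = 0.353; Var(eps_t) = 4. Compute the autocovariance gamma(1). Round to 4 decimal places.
\gamma(1) = 1.6130

Multiply the model equation by X_{t-k} and take expectations. With theta_0 = psi_0 = 1 and psi_j the MA(infinity) weights, this gives
  gamma(k) - sum_i phi_i gamma(k-i) = c_k,
  c_k = sigma^2 * sum_{j=k..q} theta_j psi_{j-k}   (c_k = 0 for k > q),
using gamma(-m) = gamma(m).
Pure AR (q = 0): c_0 = sigma^2 = 4, c_k = 0 for k >= 1.
Equations for k = 0 and k = 1 (AR order 1):
  gamma(0) = phi_1 gamma(1) + c_0
  gamma(1) = phi_1 gamma(0) + c_1
Substituting the second into the first: gamma(0) (1 - phi_1^2) = c_0 + phi_1 c_1, so
  gamma(0) = c_0 / (1 - phi_1^2) = 4 / (1 - (0.353)^2) = 4 / 0.875391 = 4.569387.
  gamma(1) = phi_1 gamma(0) = (0.353)(4.569387) = 1.612994.
Therefore gamma(1) = 1.6130 (to 4 decimal places).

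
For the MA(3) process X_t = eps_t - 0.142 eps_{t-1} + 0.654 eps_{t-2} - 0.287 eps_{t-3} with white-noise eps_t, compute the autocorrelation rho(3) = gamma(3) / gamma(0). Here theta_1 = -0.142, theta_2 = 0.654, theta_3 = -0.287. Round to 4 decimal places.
\rho(3) = -0.1876

For an MA(q) process with theta_0 = 1, the autocovariance is
  gamma(k) = sigma^2 * sum_{i=0..q-k} theta_i * theta_{i+k},
and rho(k) = gamma(k) / gamma(0). Sigma^2 cancels.
  numerator   = (1)*(-0.287) = -0.287.
  denominator = (1)^2 + (-0.142)^2 + (0.654)^2 + (-0.287)^2 = 1.530249.
  rho(3) = -0.287 / 1.530249 = -0.1876.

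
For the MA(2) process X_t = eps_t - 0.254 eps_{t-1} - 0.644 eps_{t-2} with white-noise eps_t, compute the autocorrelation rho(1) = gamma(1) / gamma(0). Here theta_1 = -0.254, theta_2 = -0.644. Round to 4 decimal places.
\rho(1) = -0.0611

For an MA(q) process with theta_0 = 1, the autocovariance is
  gamma(k) = sigma^2 * sum_{i=0..q-k} theta_i * theta_{i+k},
and rho(k) = gamma(k) / gamma(0). Sigma^2 cancels.
  numerator   = (1)*(-0.254) + (-0.254)*(-0.644) = -0.090424.
  denominator = (1)^2 + (-0.254)^2 + (-0.644)^2 = 1.479252.
  rho(1) = -0.090424 / 1.479252 = -0.0611.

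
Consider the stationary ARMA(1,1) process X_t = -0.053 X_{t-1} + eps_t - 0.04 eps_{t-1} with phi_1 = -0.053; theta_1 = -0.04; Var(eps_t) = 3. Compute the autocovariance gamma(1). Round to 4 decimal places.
\gamma(1) = -0.2804

Multiply the model equation by X_{t-k} and take expectations. With theta_0 = psi_0 = 1 and psi_j the MA(infinity) weights, this gives
  gamma(k) - sum_i phi_i gamma(k-i) = c_k,
  c_k = sigma^2 * sum_{j=k..q} theta_j psi_{j-k}   (c_k = 0 for k > q),
using gamma(-m) = gamma(m).
psi-weights needed (psi_j = theta_j + sum_i phi_i psi_{j-i}):
  psi_1 = theta_1 + phi_1 = -0.04 + (-0.053) = -0.093
Right-hand sides:
  c_0 = sigma^2 (1 + theta_1 psi_1) = 3 * (1 + (-0.04)(-0.093)) = 3 * 1.00372 = 3.01116
  c_1 = sigma^2 theta_1 = 3 * (-0.04) = -0.12
  c_2 = 0
Equations for k = 0 and k = 1 (AR order 1):
  gamma(0) = phi_1 gamma(1) + c_0
  gamma(1) = phi_1 gamma(0) + c_1
Substituting the second into the first: gamma(0) (1 - phi_1^2) = c_0 + phi_1 c_1, so
  gamma(0) = (c_0 + phi_1 c_1) / (1 - phi_1^2) = (3.01116 + (-0.053)(-0.12)) / (1 - (-0.053)^2) = 3.01752 / 0.997191 = 3.02602.
  gamma(1) = phi_1 gamma(0) + c_1 = (-0.053)(3.02602) + (-0.12) = -0.280379.
Therefore gamma(1) = -0.2804 (to 4 decimal places).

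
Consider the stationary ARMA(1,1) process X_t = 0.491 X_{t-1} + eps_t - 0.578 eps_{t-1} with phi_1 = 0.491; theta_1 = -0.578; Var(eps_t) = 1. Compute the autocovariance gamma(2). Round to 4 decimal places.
\gamma(2) = -0.0403

Multiply the model equation by X_{t-k} and take expectations. With theta_0 = psi_0 = 1 and psi_j the MA(infinity) weights, this gives
  gamma(k) - sum_i phi_i gamma(k-i) = c_k,
  c_k = sigma^2 * sum_{j=k..q} theta_j psi_{j-k}   (c_k = 0 for k > q),
using gamma(-m) = gamma(m).
psi-weights needed (psi_j = theta_j + sum_i phi_i psi_{j-i}):
  psi_1 = theta_1 + phi_1 = -0.578 + (0.491) = -0.087
Right-hand sides:
  c_0 = sigma^2 (1 + theta_1 psi_1) = 1 * (1 + (-0.578)(-0.087)) = 1 * 1.050286 = 1.050286
  c_1 = sigma^2 theta_1 = 1 * (-0.578) = -0.578
  c_2 = 0
Equations for k = 0 and k = 1 (AR order 1):
  gamma(0) = phi_1 gamma(1) + c_0
  gamma(1) = phi_1 gamma(0) + c_1
Substituting the second into the first: gamma(0) (1 - phi_1^2) = c_0 + phi_1 c_1, so
  gamma(0) = (c_0 + phi_1 c_1) / (1 - phi_1^2) = (1.050286 + (0.491)(-0.578)) / (1 - (0.491)^2) = 0.766488 / 0.758919 = 1.009973.
  gamma(1) = phi_1 gamma(0) + c_1 = (0.491)(1.009973) + (-0.578) = -0.082103.
For k = 2 (> q): gamma(2) = phi_1 gamma(1) = (0.491)(-0.082103) = -0.040313.
Therefore gamma(2) = -0.0403 (to 4 decimal places).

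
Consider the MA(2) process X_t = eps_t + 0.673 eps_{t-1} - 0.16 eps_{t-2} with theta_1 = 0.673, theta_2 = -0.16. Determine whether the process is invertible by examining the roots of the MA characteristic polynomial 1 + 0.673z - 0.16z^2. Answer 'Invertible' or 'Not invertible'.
\text{Invertible}

The MA(q) characteristic polynomial is P(z) = 1 + 0.673z - 0.16z^2.
Invertibility requires all roots to lie outside the unit circle, i.e. |z| > 1 for every root.
Set 1 + (0.673) z + (-0.16) z^2 = 0, i.e. a z^2 + b z + c = 0 with a = -0.16, b = 0.673, c = 1.
Discriminant D = b^2 - 4ac = (0.673)^2 - 4*(-0.16)*1 = 0.452929 - (-0.64) = 1.092929.
D >= 0, so the roots are real: z = (-b +/- sqrt(D)) / (2a) = (-0.673 +/- 1.045432) / (-0.32).
  z_1 = (-0.673 + 1.045432) / (-0.32) = -1.1639,   |z_1| = 1.1639.
  z_2 = (-0.673 - 1.045432) / (-0.32) = 5.3701,   |z_2| = 5.3701.
Moduli of all roots: 1.1639, 5.3701.
All moduli strictly greater than 1? Yes.
Verdict: Invertible.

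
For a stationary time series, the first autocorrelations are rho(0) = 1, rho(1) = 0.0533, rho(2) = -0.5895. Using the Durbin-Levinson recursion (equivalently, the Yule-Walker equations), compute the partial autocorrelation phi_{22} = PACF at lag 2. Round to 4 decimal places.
\phi_{22} = -0.5940

The PACF at lag k is phi_{kk}, the last component of the solution
to the Yule-Walker system G_k phi = r_k where
  (G_k)_{ij} = rho(|i - j|), (r_k)_i = rho(i), i,j = 1..k.
Equivalently, Durbin-Levinson gives phi_{kk} iteratively:
  phi_{11} = rho(1)
  phi_{kk} = [rho(k) - sum_{j=1..k-1} phi_{k-1,j} rho(k-j)]
            / [1 - sum_{j=1..k-1} phi_{k-1,j} rho(j)],
  phi_{k,j} = phi_{k-1,j} - phi_{kk} phi_{k-1,k-j},  j = 1..k-1.
Step k = 1:
  phi_11 = rho(1) = 0.0533.
Step k = 2:
  phi_22 = [rho(2) - phi_11 rho(1)] / [1 - phi_11 rho(1)] = [-0.5895 - (0.0533)(0.0533)] / [1 - (0.0533)(0.0533)]
         = -0.59234089 / 0.99715911 = -0.594.
Therefore phi_{22} = -0.5940.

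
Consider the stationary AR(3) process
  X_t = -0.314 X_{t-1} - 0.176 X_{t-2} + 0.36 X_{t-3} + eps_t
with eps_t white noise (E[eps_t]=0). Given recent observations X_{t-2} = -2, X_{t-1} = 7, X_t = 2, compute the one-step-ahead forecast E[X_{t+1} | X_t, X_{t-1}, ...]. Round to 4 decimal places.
E[X_{t+1} \mid \mathcal F_t] = -2.5800

For an AR(p) model X_t = c + sum_i phi_i X_{t-i} + eps_t, the
one-step-ahead conditional mean is
  E[X_{t+1} | X_t, ...] = c + sum_i phi_i X_{t+1-i}.
Substitute known values:
  E[X_{t+1} | ...] = (-0.314) * (2) + (-0.176) * (7) + (0.36) * (-2)
                   = -2.5800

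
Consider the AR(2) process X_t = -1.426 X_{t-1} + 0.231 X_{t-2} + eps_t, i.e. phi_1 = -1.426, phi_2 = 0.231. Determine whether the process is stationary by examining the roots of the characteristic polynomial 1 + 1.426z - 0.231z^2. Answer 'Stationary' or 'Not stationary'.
\text{Not stationary}

The AR(p) characteristic polynomial is P(z) = 1 + 1.426z - 0.231z^2.
Stationarity requires all roots to lie outside the unit circle, i.e. |z| > 1 for every root.
Set 1 + (1.426) z + (-0.231) z^2 = 0, i.e. a z^2 + b z + c = 0 with a = -0.231, b = 1.426, c = 1.
Discriminant D = b^2 - 4ac = (1.426)^2 - 4*(-0.231)*1 = 2.033476 - (-0.924) = 2.957476.
D >= 0, so the roots are real: z = (-b +/- sqrt(D)) / (2a) = (-1.426 +/- 1.719731) / (-0.462).
  z_1 = (-1.426 + 1.719731) / (-0.462) = -0.6358,   |z_1| = 0.6358.
  z_2 = (-1.426 - 1.719731) / (-0.462) = 6.8089,   |z_2| = 6.8089.
Moduli of all roots: 0.6358, 6.8089.
All moduli strictly greater than 1? No.
Verdict: Not stationary.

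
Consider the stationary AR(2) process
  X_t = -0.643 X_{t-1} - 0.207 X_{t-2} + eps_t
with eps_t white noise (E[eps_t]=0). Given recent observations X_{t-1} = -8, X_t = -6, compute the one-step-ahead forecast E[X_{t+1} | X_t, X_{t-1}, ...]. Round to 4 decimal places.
E[X_{t+1} \mid \mathcal F_t] = 5.5140

For an AR(p) model X_t = c + sum_i phi_i X_{t-i} + eps_t, the
one-step-ahead conditional mean is
  E[X_{t+1} | X_t, ...] = c + sum_i phi_i X_{t+1-i}.
Substitute known values:
  E[X_{t+1} | ...] = (-0.643) * (-6) + (-0.207) * (-8)
                   = 5.5140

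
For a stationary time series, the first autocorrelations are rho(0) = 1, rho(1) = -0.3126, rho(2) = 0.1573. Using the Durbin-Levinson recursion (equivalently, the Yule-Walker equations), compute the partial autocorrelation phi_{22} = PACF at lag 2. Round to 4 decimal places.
\phi_{22} = 0.0660

The PACF at lag k is phi_{kk}, the last component of the solution
to the Yule-Walker system G_k phi = r_k where
  (G_k)_{ij} = rho(|i - j|), (r_k)_i = rho(i), i,j = 1..k.
Equivalently, Durbin-Levinson gives phi_{kk} iteratively:
  phi_{11} = rho(1)
  phi_{kk} = [rho(k) - sum_{j=1..k-1} phi_{k-1,j} rho(k-j)]
            / [1 - sum_{j=1..k-1} phi_{k-1,j} rho(j)],
  phi_{k,j} = phi_{k-1,j} - phi_{kk} phi_{k-1,k-j},  j = 1..k-1.
Step k = 1:
  phi_11 = rho(1) = -0.3126.
Step k = 2:
  phi_22 = [rho(2) - phi_11 rho(1)] / [1 - phi_11 rho(1)] = [0.1573 - (-0.3126)(-0.3126)] / [1 - (-0.3126)(-0.3126)]
         = 0.05958124 / 0.90228124 = 0.066.
Therefore phi_{22} = 0.0660.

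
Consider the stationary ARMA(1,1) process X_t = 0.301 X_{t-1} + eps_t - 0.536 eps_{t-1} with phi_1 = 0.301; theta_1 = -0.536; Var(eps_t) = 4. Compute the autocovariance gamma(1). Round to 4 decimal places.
\gamma(1) = -0.8669

Multiply the model equation by X_{t-k} and take expectations. With theta_0 = psi_0 = 1 and psi_j the MA(infinity) weights, this gives
  gamma(k) - sum_i phi_i gamma(k-i) = c_k,
  c_k = sigma^2 * sum_{j=k..q} theta_j psi_{j-k}   (c_k = 0 for k > q),
using gamma(-m) = gamma(m).
psi-weights needed (psi_j = theta_j + sum_i phi_i psi_{j-i}):
  psi_1 = theta_1 + phi_1 = -0.536 + (0.301) = -0.235
Right-hand sides:
  c_0 = sigma^2 (1 + theta_1 psi_1) = 4 * (1 + (-0.536)(-0.235)) = 4 * 1.12596 = 4.50384
  c_1 = sigma^2 theta_1 = 4 * (-0.536) = -2.144
  c_2 = 0
Equations for k = 0 and k = 1 (AR order 1):
  gamma(0) = phi_1 gamma(1) + c_0
  gamma(1) = phi_1 gamma(0) + c_1
Substituting the second into the first: gamma(0) (1 - phi_1^2) = c_0 + phi_1 c_1, so
  gamma(0) = (c_0 + phi_1 c_1) / (1 - phi_1^2) = (4.50384 + (0.301)(-2.144)) / (1 - (0.301)^2) = 3.858496 / 0.909399 = 4.242908.
  gamma(1) = phi_1 gamma(0) + c_1 = (0.301)(4.242908) + (-2.144) = -0.866885.
Therefore gamma(1) = -0.8669 (to 4 decimal places).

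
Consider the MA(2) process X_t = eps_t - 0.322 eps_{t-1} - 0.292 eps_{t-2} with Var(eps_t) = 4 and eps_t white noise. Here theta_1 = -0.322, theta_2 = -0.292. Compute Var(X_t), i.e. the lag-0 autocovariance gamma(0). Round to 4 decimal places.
\gamma(0) = 4.7558

For an MA(q) process X_t = eps_t + sum_i theta_i eps_{t-i} with
Var(eps_t) = sigma^2, the variance is
  gamma(0) = sigma^2 * (1 + sum_i theta_i^2).
  sum_i theta_i^2 = (-0.322)^2 + (-0.292)^2 = 0.103684 + 0.085264 = 0.188948.
  gamma(0) = 4 * (1 + 0.188948) = 4 * 1.188948 = 4.755792, which rounds to 4.7558.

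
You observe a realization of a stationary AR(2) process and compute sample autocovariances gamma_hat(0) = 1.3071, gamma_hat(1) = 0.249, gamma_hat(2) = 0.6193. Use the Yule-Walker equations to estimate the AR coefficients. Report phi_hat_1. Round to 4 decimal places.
\hat\phi_{1} = 0.1040

The Yule-Walker equations for an AR(p) process read, in matrix form,
  Gamma_p phi = r_p,   with   (Gamma_p)_{ij} = gamma(|i - j|),
                       (r_p)_i = gamma(i),   i,j = 1..p.
Substitute the sample gammas (Toeplitz matrix and right-hand side of size 2):
  Gamma_p = [[1.3071, 0.249], [0.249, 1.3071]]
  r_p     = [0.249, 0.6193]
Written out:
  1.3071 phi_1 + 0.249 phi_2 = 0.249
  0.249 phi_1 + 1.3071 phi_2 = 0.6193
Solve by Cramer's rule:
  det = gamma(0)^2 - gamma(1)^2 = (1.3071)^2 - (0.249)^2 = 1.70851041 - 0.062001 = 1.64650941
  phi_hat_1 = [gamma(1) gamma(0) - gamma(1) gamma(2)] / det = [(0.249)(1.3071) - (0.249)(0.6193)] / 1.64650941 = 0.1712622 / 1.64650941 = 0.104
  phi_hat_2 = [gamma(0) gamma(2) - gamma(1)^2] / det = [(1.3071)(0.6193) - (0.249)^2] / 1.64650941 = 0.74748603 / 1.64650941 = 0.454
So phi_hat = [0.1040, 0.4540].
Therefore phi_hat_1 = 0.1040.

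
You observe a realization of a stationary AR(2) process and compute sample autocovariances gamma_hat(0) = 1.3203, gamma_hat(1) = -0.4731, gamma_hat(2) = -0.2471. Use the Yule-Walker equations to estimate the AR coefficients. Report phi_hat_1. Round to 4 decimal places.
\hat\phi_{1} = -0.4881

The Yule-Walker equations for an AR(p) process read, in matrix form,
  Gamma_p phi = r_p,   with   (Gamma_p)_{ij} = gamma(|i - j|),
                       (r_p)_i = gamma(i),   i,j = 1..p.
Substitute the sample gammas (Toeplitz matrix and right-hand side of size 2):
  Gamma_p = [[1.3203, -0.4731], [-0.4731, 1.3203]]
  r_p     = [-0.4731, -0.2471]
Written out:
  1.3203 phi_1 - 0.4731 phi_2 = -0.4731
  -0.4731 phi_1 + 1.3203 phi_2 = -0.2471
Solve by Cramer's rule:
  det = gamma(0)^2 - gamma(1)^2 = (1.3203)^2 - (-0.4731)^2 = 1.74319209 - 0.22382361 = 1.51936848
  phi_hat_1 = [gamma(1) gamma(0) - gamma(1) gamma(2)] / det = [(-0.4731)(1.3203) - (-0.4731)(-0.2471)] / 1.51936848 = -0.74153694 / 1.51936848 = -0.4881
  phi_hat_2 = [gamma(0) gamma(2) - gamma(1)^2] / det = [(1.3203)(-0.2471) - (-0.4731)^2] / 1.51936848 = -0.55006974 / 1.51936848 = -0.362
So phi_hat = [-0.4881, -0.3620].
Therefore phi_hat_1 = -0.4881.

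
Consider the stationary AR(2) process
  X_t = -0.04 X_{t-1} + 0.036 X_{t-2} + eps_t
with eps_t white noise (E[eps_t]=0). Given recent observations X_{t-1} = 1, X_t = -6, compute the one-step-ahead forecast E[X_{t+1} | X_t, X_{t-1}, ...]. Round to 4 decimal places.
E[X_{t+1} \mid \mathcal F_t] = 0.2760

For an AR(p) model X_t = c + sum_i phi_i X_{t-i} + eps_t, the
one-step-ahead conditional mean is
  E[X_{t+1} | X_t, ...] = c + sum_i phi_i X_{t+1-i}.
Substitute known values:
  E[X_{t+1} | ...] = (-0.04) * (-6) + (0.036) * (1)
                   = 0.2760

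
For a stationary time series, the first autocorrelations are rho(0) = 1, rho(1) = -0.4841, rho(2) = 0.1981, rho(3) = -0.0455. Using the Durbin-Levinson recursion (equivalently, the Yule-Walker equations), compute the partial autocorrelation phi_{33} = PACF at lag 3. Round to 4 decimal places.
\phi_{33} = 0.0419

The PACF at lag k is phi_{kk}, the last component of the solution
to the Yule-Walker system G_k phi = r_k where
  (G_k)_{ij} = rho(|i - j|), (r_k)_i = rho(i), i,j = 1..k.
Equivalently, Durbin-Levinson gives phi_{kk} iteratively:
  phi_{11} = rho(1)
  phi_{kk} = [rho(k) - sum_{j=1..k-1} phi_{k-1,j} rho(k-j)]
            / [1 - sum_{j=1..k-1} phi_{k-1,j} rho(j)],
  phi_{k,j} = phi_{k-1,j} - phi_{kk} phi_{k-1,k-j},  j = 1..k-1.
Step k = 1:
  phi_11 = rho(1) = -0.4841.
Step k = 2:
  phi_22 = [rho(2) - phi_11 rho(1)] / [1 - phi_11 rho(1)] = [0.1981 - (-0.4841)(-0.4841)] / [1 - (-0.4841)(-0.4841)]
         = -0.03625281 / 0.76564719 = -0.047349.
  Update: phi_21 = phi_11 - phi_22 phi_11 = -0.4841 - (-0.047349)(-0.4841) = -0.507022.
Step k = 3:
  phi_33 = [rho(3) - phi_21 rho(2) - phi_22 rho(1)] / [1 - phi_21 rho(1) - phi_22 rho(2)]
    numerator   = -0.0455 - (-0.507022)(0.1981) - (-0.047349)(-0.4841) = 0.03201925
    denominator = 1 - (-0.507022)(-0.4841) - (-0.047349)(0.1981) = 0.76393065
  phi_33 = 0.03201925 / 0.76393065 = 0.0419.
Therefore phi_{33} = 0.0419.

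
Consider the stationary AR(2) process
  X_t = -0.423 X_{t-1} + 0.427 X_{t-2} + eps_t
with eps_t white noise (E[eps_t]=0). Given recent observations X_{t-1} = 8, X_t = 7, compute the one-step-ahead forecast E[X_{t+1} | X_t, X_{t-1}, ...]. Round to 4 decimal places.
E[X_{t+1} \mid \mathcal F_t] = 0.4550

For an AR(p) model X_t = c + sum_i phi_i X_{t-i} + eps_t, the
one-step-ahead conditional mean is
  E[X_{t+1} | X_t, ...] = c + sum_i phi_i X_{t+1-i}.
Substitute known values:
  E[X_{t+1} | ...] = (-0.423) * (7) + (0.427) * (8)
                   = 0.4550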